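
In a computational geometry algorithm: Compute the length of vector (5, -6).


|u| = sqrt(5^2 + (-6)^2) = sqrt(61) = 7.8102

7.8102


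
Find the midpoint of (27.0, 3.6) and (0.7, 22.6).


M = ((27+0.7)/2, (3.6+22.6)/2)
= (13.85, 13.1)

(13.85, 13.1)


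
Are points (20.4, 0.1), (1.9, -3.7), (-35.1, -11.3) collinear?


Cross product: (1.9-20.4)*((-11.3)-0.1) - ((-3.7)-0.1)*((-35.1)-20.4)
= 0

Yes, collinear


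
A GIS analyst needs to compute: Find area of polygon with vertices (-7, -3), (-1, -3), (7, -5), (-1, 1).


Shoelace sum: ((-7)*(-3) - (-1)*(-3)) + ((-1)*(-5) - 7*(-3)) + (7*1 - (-1)*(-5)) + ((-1)*(-3) - (-7)*1)
= 56
Area = |56|/2 = 28

28


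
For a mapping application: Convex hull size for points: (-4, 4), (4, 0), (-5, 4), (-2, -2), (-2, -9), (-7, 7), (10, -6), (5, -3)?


Convex hull vertices (CCW): (-7, 7), (-2, -9), (10, -6), (4, 0)
Count = 4

4


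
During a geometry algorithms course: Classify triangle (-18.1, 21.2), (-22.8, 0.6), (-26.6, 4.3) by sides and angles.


Side lengths squared: AB^2=446.45, BC^2=28.13, CA^2=357.86
Sorted: [28.13, 357.86, 446.45]
By sides: Scalene, By angles: Obtuse

Scalene, Obtuse


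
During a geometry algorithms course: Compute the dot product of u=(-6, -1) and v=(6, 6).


u . v = u_x*v_x + u_y*v_y = (-6)*6 + (-1)*6
= (-36) + (-6) = -42

-42


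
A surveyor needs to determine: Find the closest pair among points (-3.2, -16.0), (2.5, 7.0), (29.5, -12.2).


d(P0,P1) = 23.6958, d(P0,P2) = 32.9201, d(P1,P2) = 33.1307
Closest: P0 and P1

Closest pair: (-3.2, -16.0) and (2.5, 7.0), distance = 23.6958


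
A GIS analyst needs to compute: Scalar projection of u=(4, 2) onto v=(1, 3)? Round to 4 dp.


u.v = 10, |v| = sqrt(10) = 3.1623
Scalar projection = u.v / |v| = 10 / sqrt(10) = 3.1623

3.1623


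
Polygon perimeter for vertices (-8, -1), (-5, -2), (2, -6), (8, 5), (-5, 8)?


Sides: (-8, -1)->(-5, -2): sqrt(10) = 3.162278, (-5, -2)->(2, -6): sqrt(65) = 8.062258, (2, -6)->(8, 5): sqrt(157) = 12.529964, (8, 5)->(-5, 8): sqrt(178) = 13.341664, (-5, 8)->(-8, -1): sqrt(90) = 9.486833
Sum = 46.582997
Perimeter = 46.583

46.583


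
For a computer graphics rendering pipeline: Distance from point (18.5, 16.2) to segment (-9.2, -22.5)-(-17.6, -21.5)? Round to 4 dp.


Project P onto AB: t = 0 (clamped to [0,1])
Closest point on segment: (-9.2, -22.5)
Distance: 47.5918

47.5918


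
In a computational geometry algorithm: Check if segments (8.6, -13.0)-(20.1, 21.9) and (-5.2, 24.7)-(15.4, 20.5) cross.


Cross products: d1=-718.66, d2=48.58, d3=915.17, d4=147.93
d1*d2 < 0 and d3*d4 < 0? no

No, they don't intersect


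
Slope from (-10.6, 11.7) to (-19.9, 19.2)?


slope = (y2-y1)/(x2-x1) = (19.2-11.7)/((-19.9)-(-10.6)) = 7.5/(-9.3) = -0.8065

-0.8065


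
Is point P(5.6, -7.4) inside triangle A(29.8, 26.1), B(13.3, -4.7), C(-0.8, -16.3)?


Cross products: AB x AP = -192.61, BC x BP = -51.25, CA x CP = 0.98
All same sign? no

No, outside


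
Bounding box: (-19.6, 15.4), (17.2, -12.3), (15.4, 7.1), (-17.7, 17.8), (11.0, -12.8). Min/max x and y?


x range: [-19.6, 17.2]
y range: [-12.8, 17.8]
Bounding box: (-19.6,-12.8) to (17.2,17.8)

(-19.6,-12.8) to (17.2,17.8)


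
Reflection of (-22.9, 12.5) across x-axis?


Reflection over x-axis: (x,y) -> (x,-y)
(-22.9, 12.5) -> (-22.9, -12.5)

(-22.9, -12.5)


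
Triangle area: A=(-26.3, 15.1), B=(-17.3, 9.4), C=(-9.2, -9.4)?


Area = |x_A(y_B-y_C) + x_B(y_C-y_A) + x_C(y_A-y_B)|/2
= |(-494.44) + 423.85 + (-52.44)|/2
= 123.03/2 = 61.515

61.515


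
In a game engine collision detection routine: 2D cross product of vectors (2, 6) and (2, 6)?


u x v = u_x*v_y - u_y*v_x = 2*6 - 6*2
= 12 - 12 = 0

0


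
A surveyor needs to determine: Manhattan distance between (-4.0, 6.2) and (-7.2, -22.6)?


|(-4)-(-7.2)| + |6.2-(-22.6)| = 3.2 + 28.8 = 32

32


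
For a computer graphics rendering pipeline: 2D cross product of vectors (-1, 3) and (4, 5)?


u x v = u_x*v_y - u_y*v_x = (-1)*5 - 3*4
= (-5) - 12 = -17

-17


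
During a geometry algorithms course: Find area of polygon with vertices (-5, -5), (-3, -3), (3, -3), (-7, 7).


Shoelace sum: ((-5)*(-3) - (-3)*(-5)) + ((-3)*(-3) - 3*(-3)) + (3*7 - (-7)*(-3)) + ((-7)*(-5) - (-5)*7)
= 88
Area = |88|/2 = 44

44


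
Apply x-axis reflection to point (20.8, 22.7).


Reflection over x-axis: (x,y) -> (x,-y)
(20.8, 22.7) -> (20.8, -22.7)

(20.8, -22.7)


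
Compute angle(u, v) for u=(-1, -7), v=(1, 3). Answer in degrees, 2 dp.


u.v = -22, |u| = sqrt(50) = 7.0711, |v| = sqrt(10) = 3.1623
cos(theta) = u.v/(|u||v|) = -22/sqrt(500) = -0.98387
theta = acos(-0.98387) = 169.7 degrees

169.7 degrees


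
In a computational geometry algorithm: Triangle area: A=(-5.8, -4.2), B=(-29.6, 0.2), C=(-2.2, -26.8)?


Area = |x_A(y_B-y_C) + x_B(y_C-y_A) + x_C(y_A-y_B)|/2
= |(-156.6) + 668.96 + 9.68|/2
= 522.04/2 = 261.02

261.02


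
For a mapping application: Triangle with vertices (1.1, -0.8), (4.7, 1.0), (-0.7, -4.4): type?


Side lengths squared: AB^2=16.2, BC^2=58.32, CA^2=16.2
Sorted: [16.2, 16.2, 58.32]
By sides: Isosceles, By angles: Obtuse

Isosceles, Obtuse


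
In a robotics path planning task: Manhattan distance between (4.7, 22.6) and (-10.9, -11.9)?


|4.7-(-10.9)| + |22.6-(-11.9)| = 15.6 + 34.5 = 50.1

50.1


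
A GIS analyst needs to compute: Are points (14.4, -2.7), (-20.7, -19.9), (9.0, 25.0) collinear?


Cross product: ((-20.7)-14.4)*(25-(-2.7)) - ((-19.9)-(-2.7))*(9-14.4)
= -1065.15

No, not collinear


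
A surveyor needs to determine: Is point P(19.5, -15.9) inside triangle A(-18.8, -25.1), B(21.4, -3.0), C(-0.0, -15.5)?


Cross products: AB x AP = -476.59, BC x BP = 252.31, CA x CP = 194.72
All same sign? no

No, outside


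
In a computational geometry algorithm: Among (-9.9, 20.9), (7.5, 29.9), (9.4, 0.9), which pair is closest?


d(P0,P1) = 19.5898, d(P0,P2) = 27.7937, d(P1,P2) = 29.0622
Closest: P0 and P1

Closest pair: (-9.9, 20.9) and (7.5, 29.9), distance = 19.5898


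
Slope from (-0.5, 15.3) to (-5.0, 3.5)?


slope = (y2-y1)/(x2-x1) = (3.5-15.3)/((-5)-(-0.5)) = (-11.8)/(-4.5) = 2.6222

2.6222


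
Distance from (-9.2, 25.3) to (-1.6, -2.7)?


dx=7.6, dy=-28
d^2 = 7.6^2 + (-28)^2 = 841.76
d = sqrt(841.76) = 29.0131

29.0131


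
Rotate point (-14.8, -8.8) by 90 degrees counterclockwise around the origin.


90° CCW: (x,y) -> (-y, x)
(-14.8,-8.8) -> (8.8, -14.8)

(8.8, -14.8)


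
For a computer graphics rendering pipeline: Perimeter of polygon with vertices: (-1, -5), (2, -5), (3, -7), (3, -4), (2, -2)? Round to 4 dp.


Sides: (-1, -5)->(2, -5): sqrt(9) = 3, (2, -5)->(3, -7): sqrt(5) = 2.236068, (3, -7)->(3, -4): sqrt(9) = 3, (3, -4)->(2, -2): sqrt(5) = 2.236068, (2, -2)->(-1, -5): sqrt(18) = 4.242641
Sum = 14.714777
Perimeter = 14.7148

14.7148


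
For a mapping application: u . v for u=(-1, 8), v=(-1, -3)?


u . v = u_x*v_x + u_y*v_y = (-1)*(-1) + 8*(-3)
= 1 + (-24) = -23

-23


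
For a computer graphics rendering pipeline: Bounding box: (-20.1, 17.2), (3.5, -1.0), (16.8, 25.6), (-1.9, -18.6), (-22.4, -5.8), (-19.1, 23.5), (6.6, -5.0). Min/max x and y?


x range: [-22.4, 16.8]
y range: [-18.6, 25.6]
Bounding box: (-22.4,-18.6) to (16.8,25.6)

(-22.4,-18.6) to (16.8,25.6)


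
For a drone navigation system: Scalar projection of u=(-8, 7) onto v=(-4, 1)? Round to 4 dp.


u.v = 39, |v| = sqrt(17) = 4.1231
Scalar projection = u.v / |v| = 39 / sqrt(17) = 9.4589

9.4589


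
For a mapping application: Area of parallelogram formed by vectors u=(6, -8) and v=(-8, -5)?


|u x v| = |6*(-5) - (-8)*(-8)|
= |(-30) - 64| = 94

94


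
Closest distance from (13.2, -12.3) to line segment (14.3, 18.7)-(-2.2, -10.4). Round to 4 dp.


Project P onto AB: t = 0.8223 (clamped to [0,1])
Closest point on segment: (0.7314, -5.2302)
Distance: 14.3335

14.3335


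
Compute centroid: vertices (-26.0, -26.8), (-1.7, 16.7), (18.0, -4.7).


Centroid = ((x_A+x_B+x_C)/3, (y_A+y_B+y_C)/3)
= (((-26)+(-1.7)+18)/3, ((-26.8)+16.7+(-4.7))/3)
= (-3.2333, -4.9333)

(-3.2333, -4.9333)


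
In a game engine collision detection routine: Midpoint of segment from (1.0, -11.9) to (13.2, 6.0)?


M = ((1+13.2)/2, ((-11.9)+6)/2)
= (7.1, -2.95)

(7.1, -2.95)


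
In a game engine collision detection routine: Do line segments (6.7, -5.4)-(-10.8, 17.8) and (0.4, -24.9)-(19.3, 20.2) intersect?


Cross products: d1=84.42, d2=1312.15, d3=487.41, d4=-740.32
d1*d2 < 0 and d3*d4 < 0? no

No, they don't intersect


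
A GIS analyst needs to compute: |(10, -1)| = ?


|u| = sqrt(10^2 + (-1)^2) = sqrt(101) = 10.0499

10.0499


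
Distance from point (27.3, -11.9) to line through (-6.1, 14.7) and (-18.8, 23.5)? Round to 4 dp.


|cross product| = 43.9
|line direction| = sqrt(238.73) = 15.4509
Distance = 43.9/sqrt(238.73) = 2.8413

2.8413


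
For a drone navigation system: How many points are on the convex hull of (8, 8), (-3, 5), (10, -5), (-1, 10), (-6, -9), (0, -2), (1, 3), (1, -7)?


Convex hull vertices (CCW): (-6, -9), (10, -5), (8, 8), (-1, 10), (-3, 5)
Count = 5

5


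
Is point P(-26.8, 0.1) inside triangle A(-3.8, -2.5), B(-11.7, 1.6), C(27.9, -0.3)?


Cross products: AB x AP = 73.76, BC x BP = -88.09, CA x CP = -133.02
All same sign? no

No, outside


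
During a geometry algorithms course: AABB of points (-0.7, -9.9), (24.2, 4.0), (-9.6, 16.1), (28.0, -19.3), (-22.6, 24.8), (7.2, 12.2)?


x range: [-22.6, 28]
y range: [-19.3, 24.8]
Bounding box: (-22.6,-19.3) to (28,24.8)

(-22.6,-19.3) to (28,24.8)


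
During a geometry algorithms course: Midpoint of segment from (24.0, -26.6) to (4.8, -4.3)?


M = ((24+4.8)/2, ((-26.6)+(-4.3))/2)
= (14.4, -15.45)

(14.4, -15.45)


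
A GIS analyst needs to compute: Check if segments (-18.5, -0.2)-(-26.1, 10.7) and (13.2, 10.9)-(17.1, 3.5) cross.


Cross products: d1=-277.87, d2=-291.6, d3=-429.89, d4=-416.16
d1*d2 < 0 and d3*d4 < 0? no

No, they don't intersect


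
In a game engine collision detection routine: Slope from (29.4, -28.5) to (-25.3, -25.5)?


slope = (y2-y1)/(x2-x1) = ((-25.5)-(-28.5))/((-25.3)-29.4) = 3/(-54.7) = -0.0548

-0.0548


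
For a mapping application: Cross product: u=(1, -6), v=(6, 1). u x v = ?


u x v = u_x*v_y - u_y*v_x = 1*1 - (-6)*6
= 1 - (-36) = 37

37


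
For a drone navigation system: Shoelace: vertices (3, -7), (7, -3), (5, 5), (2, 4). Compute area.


Shoelace sum: (3*(-3) - 7*(-7)) + (7*5 - 5*(-3)) + (5*4 - 2*5) + (2*(-7) - 3*4)
= 74
Area = |74|/2 = 37

37


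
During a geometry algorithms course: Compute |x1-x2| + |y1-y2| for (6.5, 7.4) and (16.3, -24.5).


|6.5-16.3| + |7.4-(-24.5)| = 9.8 + 31.9 = 41.7

41.7


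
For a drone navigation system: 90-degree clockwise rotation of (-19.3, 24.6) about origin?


90° CW: (x,y) -> (y, -x)
(-19.3,24.6) -> (24.6, 19.3)

(24.6, 19.3)


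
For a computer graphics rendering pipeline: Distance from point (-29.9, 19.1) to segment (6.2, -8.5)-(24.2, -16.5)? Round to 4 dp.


Project P onto AB: t = 0 (clamped to [0,1])
Closest point on segment: (6.2, -8.5)
Distance: 45.4419

45.4419


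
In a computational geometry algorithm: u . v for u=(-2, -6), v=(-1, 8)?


u . v = u_x*v_x + u_y*v_y = (-2)*(-1) + (-6)*8
= 2 + (-48) = -46

-46


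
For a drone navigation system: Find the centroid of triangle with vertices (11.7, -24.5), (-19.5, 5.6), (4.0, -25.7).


Centroid = ((x_A+x_B+x_C)/3, (y_A+y_B+y_C)/3)
= ((11.7+(-19.5)+4)/3, ((-24.5)+5.6+(-25.7))/3)
= (-1.2667, -14.8667)

(-1.2667, -14.8667)


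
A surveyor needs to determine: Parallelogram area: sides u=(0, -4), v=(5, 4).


|u x v| = |0*4 - (-4)*5|
= |0 - (-20)| = 20

20


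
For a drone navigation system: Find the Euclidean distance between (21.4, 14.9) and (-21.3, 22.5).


dx=-42.7, dy=7.6
d^2 = (-42.7)^2 + 7.6^2 = 1881.05
d = sqrt(1881.05) = 43.3711

43.3711


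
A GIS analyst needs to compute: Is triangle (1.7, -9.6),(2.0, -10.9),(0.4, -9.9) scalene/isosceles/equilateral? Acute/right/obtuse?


Side lengths squared: AB^2=1.78, BC^2=3.56, CA^2=1.78
Sorted: [1.78, 1.78, 3.56]
By sides: Isosceles, By angles: Right

Isosceles, Right


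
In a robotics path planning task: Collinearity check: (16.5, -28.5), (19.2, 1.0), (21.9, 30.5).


Cross product: (19.2-16.5)*(30.5-(-28.5)) - (1-(-28.5))*(21.9-16.5)
= 0

Yes, collinear


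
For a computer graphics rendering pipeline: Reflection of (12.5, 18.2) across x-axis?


Reflection over x-axis: (x,y) -> (x,-y)
(12.5, 18.2) -> (12.5, -18.2)

(12.5, -18.2)


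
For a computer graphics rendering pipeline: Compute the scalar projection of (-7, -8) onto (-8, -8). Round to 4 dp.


u.v = 120, |v| = sqrt(128) = 11.3137
Scalar projection = u.v / |v| = 120 / sqrt(128) = 10.6066

10.6066


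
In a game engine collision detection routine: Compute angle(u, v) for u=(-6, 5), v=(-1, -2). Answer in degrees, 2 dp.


u.v = -4, |u| = sqrt(61) = 7.8102, |v| = sqrt(5) = 2.2361
cos(theta) = u.v/(|u||v|) = -4/sqrt(305) = -0.229039
theta = acos(-0.229039) = 103.24 degrees

103.24 degrees


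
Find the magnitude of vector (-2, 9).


|u| = sqrt((-2)^2 + 9^2) = sqrt(85) = 9.2195

9.2195


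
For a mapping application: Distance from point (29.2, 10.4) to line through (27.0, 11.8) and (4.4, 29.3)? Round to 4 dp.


|cross product| = 6.86
|line direction| = sqrt(817.01) = 28.5834
Distance = 6.86/sqrt(817.01) = 0.24

0.24


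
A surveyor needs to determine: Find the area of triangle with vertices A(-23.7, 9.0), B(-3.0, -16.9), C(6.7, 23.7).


Area = |x_A(y_B-y_C) + x_B(y_C-y_A) + x_C(y_A-y_B)|/2
= |962.22 + (-44.1) + 173.53|/2
= 1091.65/2 = 545.825

545.825


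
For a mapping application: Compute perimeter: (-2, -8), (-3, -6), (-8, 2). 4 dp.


Sides: (-2, -8)->(-3, -6): sqrt(5) = 2.236068, (-3, -6)->(-8, 2): sqrt(89) = 9.433981, (-8, 2)->(-2, -8): sqrt(136) = 11.661904
Sum = 23.331953
Perimeter = 23.332

23.332


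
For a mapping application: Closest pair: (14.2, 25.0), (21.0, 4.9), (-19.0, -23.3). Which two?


d(P0,P1) = 21.2191, d(P0,P2) = 58.61, d(P1,P2) = 48.9412
Closest: P0 and P1

Closest pair: (14.2, 25.0) and (21.0, 4.9), distance = 21.2191


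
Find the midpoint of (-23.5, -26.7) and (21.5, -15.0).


M = (((-23.5)+21.5)/2, ((-26.7)+(-15))/2)
= (-1, -20.85)

(-1, -20.85)


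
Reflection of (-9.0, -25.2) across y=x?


Reflection over y=x: (x,y) -> (y,x)
(-9, -25.2) -> (-25.2, -9)

(-25.2, -9)


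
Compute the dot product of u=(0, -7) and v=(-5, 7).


u . v = u_x*v_x + u_y*v_y = 0*(-5) + (-7)*7
= 0 + (-49) = -49

-49


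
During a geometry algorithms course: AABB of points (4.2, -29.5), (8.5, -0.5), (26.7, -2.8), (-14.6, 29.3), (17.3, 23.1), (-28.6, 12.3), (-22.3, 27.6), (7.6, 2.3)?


x range: [-28.6, 26.7]
y range: [-29.5, 29.3]
Bounding box: (-28.6,-29.5) to (26.7,29.3)

(-28.6,-29.5) to (26.7,29.3)


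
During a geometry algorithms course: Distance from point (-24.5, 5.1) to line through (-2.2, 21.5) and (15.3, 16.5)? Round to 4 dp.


|cross product| = 398.5
|line direction| = sqrt(331.25) = 18.2003
Distance = 398.5/sqrt(331.25) = 21.8953

21.8953


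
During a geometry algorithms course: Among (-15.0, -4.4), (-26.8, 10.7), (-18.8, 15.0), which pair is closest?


d(P0,P1) = 19.1638, d(P0,P2) = 19.7687, d(P1,P2) = 9.0824
Closest: P1 and P2

Closest pair: (-26.8, 10.7) and (-18.8, 15.0), distance = 9.0824


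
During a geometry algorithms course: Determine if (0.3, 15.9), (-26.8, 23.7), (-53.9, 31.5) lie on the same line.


Cross product: ((-26.8)-0.3)*(31.5-15.9) - (23.7-15.9)*((-53.9)-0.3)
= 0

Yes, collinear


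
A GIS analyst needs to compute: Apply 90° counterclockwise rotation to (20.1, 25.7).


90° CCW: (x,y) -> (-y, x)
(20.1,25.7) -> (-25.7, 20.1)

(-25.7, 20.1)


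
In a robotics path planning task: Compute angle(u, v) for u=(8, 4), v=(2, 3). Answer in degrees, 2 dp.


u.v = 28, |u| = sqrt(80) = 8.9443, |v| = sqrt(13) = 3.6056
cos(theta) = u.v/(|u||v|) = 28/sqrt(1040) = 0.868243
theta = acos(0.868243) = 29.74 degrees

29.74 degrees


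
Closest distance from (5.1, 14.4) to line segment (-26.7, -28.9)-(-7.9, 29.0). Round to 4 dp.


Project P onto AB: t = 0.8378 (clamped to [0,1])
Closest point on segment: (-10.9486, 19.6109)
Distance: 16.8734

16.8734


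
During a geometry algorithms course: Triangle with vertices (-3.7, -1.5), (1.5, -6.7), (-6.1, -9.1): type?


Side lengths squared: AB^2=54.08, BC^2=63.52, CA^2=63.52
Sorted: [54.08, 63.52, 63.52]
By sides: Isosceles, By angles: Acute

Isosceles, Acute


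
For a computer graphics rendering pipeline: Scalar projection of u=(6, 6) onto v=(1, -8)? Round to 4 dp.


u.v = -42, |v| = sqrt(65) = 8.0623
Scalar projection = u.v / |v| = -42 / sqrt(65) = -5.2095

-5.2095


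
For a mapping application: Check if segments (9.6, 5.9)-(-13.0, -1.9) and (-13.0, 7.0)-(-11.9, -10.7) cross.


Cross products: d1=398.81, d2=-9.79, d3=-201.14, d4=207.46
d1*d2 < 0 and d3*d4 < 0? yes

Yes, they intersect


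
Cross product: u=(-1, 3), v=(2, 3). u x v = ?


u x v = u_x*v_y - u_y*v_x = (-1)*3 - 3*2
= (-3) - 6 = -9

-9


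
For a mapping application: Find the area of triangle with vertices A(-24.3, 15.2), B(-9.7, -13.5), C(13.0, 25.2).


Area = |x_A(y_B-y_C) + x_B(y_C-y_A) + x_C(y_A-y_B)|/2
= |940.41 + (-97) + 373.1|/2
= 1216.51/2 = 608.255

608.255


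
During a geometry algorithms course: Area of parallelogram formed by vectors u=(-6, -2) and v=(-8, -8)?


|u x v| = |(-6)*(-8) - (-2)*(-8)|
= |48 - 16| = 32

32


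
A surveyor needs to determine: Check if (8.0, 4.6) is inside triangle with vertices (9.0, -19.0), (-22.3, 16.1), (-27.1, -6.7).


Cross products: AB x AP = -703.58, BC x BP = 746.04, CA x CP = 839.66
All same sign? no

No, outside


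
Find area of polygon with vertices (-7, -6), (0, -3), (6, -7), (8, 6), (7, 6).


Shoelace sum: ((-7)*(-3) - 0*(-6)) + (0*(-7) - 6*(-3)) + (6*6 - 8*(-7)) + (8*6 - 7*6) + (7*(-6) - (-7)*6)
= 137
Area = |137|/2 = 68.5

68.5


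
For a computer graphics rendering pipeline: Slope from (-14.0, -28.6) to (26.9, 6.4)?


slope = (y2-y1)/(x2-x1) = (6.4-(-28.6))/(26.9-(-14)) = 35/40.9 = 0.8557

0.8557


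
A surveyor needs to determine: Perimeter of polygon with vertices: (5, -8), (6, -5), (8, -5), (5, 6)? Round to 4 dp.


Sides: (5, -8)->(6, -5): sqrt(10) = 3.162278, (6, -5)->(8, -5): sqrt(4) = 2, (8, -5)->(5, 6): sqrt(130) = 11.401754, (5, 6)->(5, -8): sqrt(196) = 14
Sum = 30.564032
Perimeter = 30.564

30.564


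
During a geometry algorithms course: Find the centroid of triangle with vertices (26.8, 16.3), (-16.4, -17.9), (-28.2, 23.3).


Centroid = ((x_A+x_B+x_C)/3, (y_A+y_B+y_C)/3)
= ((26.8+(-16.4)+(-28.2))/3, (16.3+(-17.9)+23.3)/3)
= (-5.9333, 7.2333)

(-5.9333, 7.2333)


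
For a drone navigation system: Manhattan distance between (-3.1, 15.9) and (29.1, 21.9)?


|(-3.1)-29.1| + |15.9-21.9| = 32.2 + 6 = 38.2

38.2


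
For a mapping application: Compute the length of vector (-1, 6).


|u| = sqrt((-1)^2 + 6^2) = sqrt(37) = 6.0828

6.0828


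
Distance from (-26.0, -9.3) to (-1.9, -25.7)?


dx=24.1, dy=-16.4
d^2 = 24.1^2 + (-16.4)^2 = 849.77
d = sqrt(849.77) = 29.1508

29.1508


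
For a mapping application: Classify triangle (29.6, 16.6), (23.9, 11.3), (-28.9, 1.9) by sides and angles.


Side lengths squared: AB^2=60.58, BC^2=2876.2, CA^2=3638.34
Sorted: [60.58, 2876.2, 3638.34]
By sides: Scalene, By angles: Obtuse

Scalene, Obtuse


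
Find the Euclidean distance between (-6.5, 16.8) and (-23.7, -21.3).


dx=-17.2, dy=-38.1
d^2 = (-17.2)^2 + (-38.1)^2 = 1747.45
d = sqrt(1747.45) = 41.8025

41.8025


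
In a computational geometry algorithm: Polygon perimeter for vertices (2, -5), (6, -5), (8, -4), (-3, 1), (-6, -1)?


Sides: (2, -5)->(6, -5): sqrt(16) = 4, (6, -5)->(8, -4): sqrt(5) = 2.236068, (8, -4)->(-3, 1): sqrt(146) = 12.083046, (-3, 1)->(-6, -1): sqrt(13) = 3.605551, (-6, -1)->(2, -5): sqrt(80) = 8.944272
Sum = 30.868937
Perimeter = 30.8689

30.8689


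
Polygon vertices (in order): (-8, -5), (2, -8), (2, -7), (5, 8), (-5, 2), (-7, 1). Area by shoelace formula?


Shoelace sum: ((-8)*(-8) - 2*(-5)) + (2*(-7) - 2*(-8)) + (2*8 - 5*(-7)) + (5*2 - (-5)*8) + ((-5)*1 - (-7)*2) + ((-7)*(-5) - (-8)*1)
= 229
Area = |229|/2 = 114.5

114.5


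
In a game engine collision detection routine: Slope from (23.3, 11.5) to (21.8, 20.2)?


slope = (y2-y1)/(x2-x1) = (20.2-11.5)/(21.8-23.3) = 8.7/(-1.5) = -5.8

-5.8


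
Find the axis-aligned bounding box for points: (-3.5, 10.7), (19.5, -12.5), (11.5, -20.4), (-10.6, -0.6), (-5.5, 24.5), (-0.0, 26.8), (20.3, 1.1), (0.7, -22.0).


x range: [-10.6, 20.3]
y range: [-22, 26.8]
Bounding box: (-10.6,-22) to (20.3,26.8)

(-10.6,-22) to (20.3,26.8)


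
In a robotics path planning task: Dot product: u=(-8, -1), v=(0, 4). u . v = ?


u . v = u_x*v_x + u_y*v_y = (-8)*0 + (-1)*4
= 0 + (-4) = -4

-4


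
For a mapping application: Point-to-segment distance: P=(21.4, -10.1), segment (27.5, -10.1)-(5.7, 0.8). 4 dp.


Project P onto AB: t = 0.2239 (clamped to [0,1])
Closest point on segment: (22.62, -7.66)
Distance: 2.728

2.728


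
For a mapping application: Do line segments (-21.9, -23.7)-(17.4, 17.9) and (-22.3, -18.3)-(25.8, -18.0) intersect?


Cross products: d1=-259.86, d2=1729.31, d3=228.86, d4=-1760.31
d1*d2 < 0 and d3*d4 < 0? yes

Yes, they intersect


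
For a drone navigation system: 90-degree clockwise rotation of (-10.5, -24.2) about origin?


90° CW: (x,y) -> (y, -x)
(-10.5,-24.2) -> (-24.2, 10.5)

(-24.2, 10.5)


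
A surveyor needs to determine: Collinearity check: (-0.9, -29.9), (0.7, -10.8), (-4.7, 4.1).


Cross product: (0.7-(-0.9))*(4.1-(-29.9)) - ((-10.8)-(-29.9))*((-4.7)-(-0.9))
= 126.98

No, not collinear


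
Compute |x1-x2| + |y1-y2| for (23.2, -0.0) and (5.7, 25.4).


|23.2-5.7| + |0-25.4| = 17.5 + 25.4 = 42.9

42.9


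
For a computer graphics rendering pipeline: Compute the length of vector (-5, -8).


|u| = sqrt((-5)^2 + (-8)^2) = sqrt(89) = 9.434

9.434


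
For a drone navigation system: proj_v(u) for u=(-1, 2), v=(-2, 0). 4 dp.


u.v = 2, |v| = sqrt(4) = 2
Scalar projection = u.v / |v| = 2 / sqrt(4) = 1

1


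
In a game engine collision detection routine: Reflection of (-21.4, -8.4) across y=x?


Reflection over y=x: (x,y) -> (y,x)
(-21.4, -8.4) -> (-8.4, -21.4)

(-8.4, -21.4)


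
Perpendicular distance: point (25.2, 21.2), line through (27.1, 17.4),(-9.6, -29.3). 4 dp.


|cross product| = 228.19
|line direction| = sqrt(3527.78) = 59.3951
Distance = 228.19/sqrt(3527.78) = 3.8419

3.8419


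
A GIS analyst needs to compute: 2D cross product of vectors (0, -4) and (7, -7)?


u x v = u_x*v_y - u_y*v_x = 0*(-7) - (-4)*7
= 0 - (-28) = 28

28


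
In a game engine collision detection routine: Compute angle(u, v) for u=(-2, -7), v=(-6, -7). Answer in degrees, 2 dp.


u.v = 61, |u| = sqrt(53) = 7.2801, |v| = sqrt(85) = 9.2195
cos(theta) = u.v/(|u||v|) = 61/sqrt(4505) = 0.90883
theta = acos(0.90883) = 24.66 degrees

24.66 degrees


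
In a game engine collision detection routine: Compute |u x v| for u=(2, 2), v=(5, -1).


|u x v| = |2*(-1) - 2*5|
= |(-2) - 10| = 12

12


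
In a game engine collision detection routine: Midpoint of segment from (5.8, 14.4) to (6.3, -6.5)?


M = ((5.8+6.3)/2, (14.4+(-6.5))/2)
= (6.05, 3.95)

(6.05, 3.95)


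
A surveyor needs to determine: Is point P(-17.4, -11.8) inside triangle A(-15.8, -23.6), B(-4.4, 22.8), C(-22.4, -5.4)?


Cross products: AB x AP = 208.76, BC x BP = 256.2, CA x CP = 48.76
All same sign? yes

Yes, inside


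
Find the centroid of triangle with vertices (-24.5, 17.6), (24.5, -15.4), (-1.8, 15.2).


Centroid = ((x_A+x_B+x_C)/3, (y_A+y_B+y_C)/3)
= (((-24.5)+24.5+(-1.8))/3, (17.6+(-15.4)+15.2)/3)
= (-0.6, 5.8)

(-0.6, 5.8)


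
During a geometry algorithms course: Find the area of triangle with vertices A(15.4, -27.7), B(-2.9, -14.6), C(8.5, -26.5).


Area = |x_A(y_B-y_C) + x_B(y_C-y_A) + x_C(y_A-y_B)|/2
= |183.26 + (-3.48) + (-111.35)|/2
= 68.43/2 = 34.215

34.215


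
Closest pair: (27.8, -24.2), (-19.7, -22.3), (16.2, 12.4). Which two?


d(P0,P1) = 47.538, d(P0,P2) = 38.3943, d(P1,P2) = 49.9289
Closest: P0 and P2

Closest pair: (27.8, -24.2) and (16.2, 12.4), distance = 38.3943


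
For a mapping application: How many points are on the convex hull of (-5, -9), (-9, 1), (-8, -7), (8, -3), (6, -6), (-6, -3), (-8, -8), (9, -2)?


Convex hull vertices (CCW): (-9, 1), (-8, -8), (-5, -9), (6, -6), (9, -2)
Count = 5

5


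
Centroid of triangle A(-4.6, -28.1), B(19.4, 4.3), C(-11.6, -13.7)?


Centroid = ((x_A+x_B+x_C)/3, (y_A+y_B+y_C)/3)
= (((-4.6)+19.4+(-11.6))/3, ((-28.1)+4.3+(-13.7))/3)
= (1.0667, -12.5)

(1.0667, -12.5)


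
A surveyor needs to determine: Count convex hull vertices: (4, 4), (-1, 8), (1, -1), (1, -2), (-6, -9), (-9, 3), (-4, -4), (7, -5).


Convex hull vertices (CCW): (-9, 3), (-6, -9), (7, -5), (4, 4), (-1, 8)
Count = 5

5


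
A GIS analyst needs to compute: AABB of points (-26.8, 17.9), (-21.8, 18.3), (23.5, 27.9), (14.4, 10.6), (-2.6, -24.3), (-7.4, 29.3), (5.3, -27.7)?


x range: [-26.8, 23.5]
y range: [-27.7, 29.3]
Bounding box: (-26.8,-27.7) to (23.5,29.3)

(-26.8,-27.7) to (23.5,29.3)


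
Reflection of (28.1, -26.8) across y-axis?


Reflection over y-axis: (x,y) -> (-x,y)
(28.1, -26.8) -> (-28.1, -26.8)

(-28.1, -26.8)


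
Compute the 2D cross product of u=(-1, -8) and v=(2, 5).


u x v = u_x*v_y - u_y*v_x = (-1)*5 - (-8)*2
= (-5) - (-16) = 11

11


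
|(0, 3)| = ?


|u| = sqrt(0^2 + 3^2) = sqrt(9) = 3

3


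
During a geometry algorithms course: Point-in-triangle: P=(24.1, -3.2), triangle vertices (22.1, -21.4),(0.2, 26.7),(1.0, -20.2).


Cross products: AB x AP = -494.78, BC x BP = 1096.99, CA x CP = 386.42
All same sign? no

No, outside


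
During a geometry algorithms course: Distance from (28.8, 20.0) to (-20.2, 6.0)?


dx=-49, dy=-14
d^2 = (-49)^2 + (-14)^2 = 2597
d = sqrt(2597) = 50.9608

50.9608


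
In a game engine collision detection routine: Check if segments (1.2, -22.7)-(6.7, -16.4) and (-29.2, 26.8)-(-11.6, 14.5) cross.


Cross products: d1=-497.28, d2=-318.75, d3=463.77, d4=285.24
d1*d2 < 0 and d3*d4 < 0? no

No, they don't intersect


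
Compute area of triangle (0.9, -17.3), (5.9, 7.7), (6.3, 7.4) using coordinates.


Area = |x_A(y_B-y_C) + x_B(y_C-y_A) + x_C(y_A-y_B)|/2
= |0.27 + 145.73 + (-157.5)|/2
= 11.5/2 = 5.75

5.75


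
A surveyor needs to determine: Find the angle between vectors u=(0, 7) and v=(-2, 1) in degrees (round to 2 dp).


u.v = 7, |u| = sqrt(49) = 7, |v| = sqrt(5) = 2.2361
cos(theta) = u.v/(|u||v|) = 7/sqrt(245) = 0.447214
theta = acos(0.447214) = 63.43 degrees

63.43 degrees


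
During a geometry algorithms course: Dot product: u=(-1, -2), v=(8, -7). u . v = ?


u . v = u_x*v_x + u_y*v_y = (-1)*8 + (-2)*(-7)
= (-8) + 14 = 6

6


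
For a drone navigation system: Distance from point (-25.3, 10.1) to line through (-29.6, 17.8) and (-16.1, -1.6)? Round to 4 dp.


|cross product| = 20.53
|line direction| = sqrt(558.61) = 23.6349
Distance = 20.53/sqrt(558.61) = 0.8686

0.8686


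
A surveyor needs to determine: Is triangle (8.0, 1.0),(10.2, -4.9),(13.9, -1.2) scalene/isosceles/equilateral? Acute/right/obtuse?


Side lengths squared: AB^2=39.65, BC^2=27.38, CA^2=39.65
Sorted: [27.38, 39.65, 39.65]
By sides: Isosceles, By angles: Acute

Isosceles, Acute


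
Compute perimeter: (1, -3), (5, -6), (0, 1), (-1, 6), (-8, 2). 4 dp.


Sides: (1, -3)->(5, -6): sqrt(25) = 5, (5, -6)->(0, 1): sqrt(74) = 8.602325, (0, 1)->(-1, 6): sqrt(26) = 5.09902, (-1, 6)->(-8, 2): sqrt(65) = 8.062258, (-8, 2)->(1, -3): sqrt(106) = 10.29563
Sum = 37.059233
Perimeter = 37.0592

37.0592


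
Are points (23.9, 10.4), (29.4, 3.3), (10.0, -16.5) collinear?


Cross product: (29.4-23.9)*((-16.5)-10.4) - (3.3-10.4)*(10-23.9)
= -246.64

No, not collinear


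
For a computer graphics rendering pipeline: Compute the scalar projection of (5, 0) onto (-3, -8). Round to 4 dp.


u.v = -15, |v| = sqrt(73) = 8.544
Scalar projection = u.v / |v| = -15 / sqrt(73) = -1.7556

-1.7556


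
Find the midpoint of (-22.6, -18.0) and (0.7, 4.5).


M = (((-22.6)+0.7)/2, ((-18)+4.5)/2)
= (-10.95, -6.75)

(-10.95, -6.75)


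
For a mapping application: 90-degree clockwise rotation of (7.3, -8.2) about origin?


90° CW: (x,y) -> (y, -x)
(7.3,-8.2) -> (-8.2, -7.3)

(-8.2, -7.3)


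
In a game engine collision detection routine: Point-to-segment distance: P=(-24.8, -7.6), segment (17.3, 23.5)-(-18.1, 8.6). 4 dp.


Project P onto AB: t = 1 (clamped to [0,1])
Closest point on segment: (-18.1, 8.6)
Distance: 17.5308

17.5308


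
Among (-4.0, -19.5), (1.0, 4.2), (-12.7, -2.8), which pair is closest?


d(P0,P1) = 24.2217, d(P0,P2) = 18.8303, d(P1,P2) = 15.3847
Closest: P1 and P2

Closest pair: (1.0, 4.2) and (-12.7, -2.8), distance = 15.3847


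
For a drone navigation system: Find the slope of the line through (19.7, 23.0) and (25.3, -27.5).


slope = (y2-y1)/(x2-x1) = ((-27.5)-23)/(25.3-19.7) = (-50.5)/5.6 = -9.0179

-9.0179


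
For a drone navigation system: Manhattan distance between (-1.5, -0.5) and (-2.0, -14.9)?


|(-1.5)-(-2)| + |(-0.5)-(-14.9)| = 0.5 + 14.4 = 14.9

14.9


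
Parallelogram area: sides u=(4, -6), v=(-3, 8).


|u x v| = |4*8 - (-6)*(-3)|
= |32 - 18| = 14

14


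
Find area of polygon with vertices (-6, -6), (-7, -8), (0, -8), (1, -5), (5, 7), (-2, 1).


Shoelace sum: ((-6)*(-8) - (-7)*(-6)) + ((-7)*(-8) - 0*(-8)) + (0*(-5) - 1*(-8)) + (1*7 - 5*(-5)) + (5*1 - (-2)*7) + ((-2)*(-6) - (-6)*1)
= 139
Area = |139|/2 = 69.5

69.5


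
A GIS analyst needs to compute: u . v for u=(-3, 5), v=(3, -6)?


u . v = u_x*v_x + u_y*v_y = (-3)*3 + 5*(-6)
= (-9) + (-30) = -39

-39


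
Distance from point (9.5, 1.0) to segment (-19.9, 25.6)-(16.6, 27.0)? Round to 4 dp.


Project P onto AB: t = 0.7785 (clamped to [0,1])
Closest point on segment: (8.5146, 26.6899)
Distance: 25.7088

25.7088


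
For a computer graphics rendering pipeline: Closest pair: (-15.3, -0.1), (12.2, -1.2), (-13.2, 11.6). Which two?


d(P0,P1) = 27.522, d(P0,P2) = 11.887, d(P1,P2) = 28.4429
Closest: P0 and P2

Closest pair: (-15.3, -0.1) and (-13.2, 11.6), distance = 11.887


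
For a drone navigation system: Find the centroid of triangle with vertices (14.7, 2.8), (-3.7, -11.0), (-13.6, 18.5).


Centroid = ((x_A+x_B+x_C)/3, (y_A+y_B+y_C)/3)
= ((14.7+(-3.7)+(-13.6))/3, (2.8+(-11)+18.5)/3)
= (-0.8667, 3.4333)

(-0.8667, 3.4333)


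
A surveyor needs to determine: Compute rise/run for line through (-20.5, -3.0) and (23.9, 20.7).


slope = (y2-y1)/(x2-x1) = (20.7-(-3))/(23.9-(-20.5)) = 23.7/44.4 = 0.5338

0.5338


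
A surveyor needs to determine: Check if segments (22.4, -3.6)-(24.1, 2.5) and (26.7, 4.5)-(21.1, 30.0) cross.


Cross products: d1=155.01, d2=77.5, d3=-12.46, d4=65.05
d1*d2 < 0 and d3*d4 < 0? no

No, they don't intersect


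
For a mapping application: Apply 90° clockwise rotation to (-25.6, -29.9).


90° CW: (x,y) -> (y, -x)
(-25.6,-29.9) -> (-29.9, 25.6)

(-29.9, 25.6)


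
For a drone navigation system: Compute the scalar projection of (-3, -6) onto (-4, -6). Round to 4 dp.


u.v = 48, |v| = sqrt(52) = 7.2111
Scalar projection = u.v / |v| = 48 / sqrt(52) = 6.6564

6.6564


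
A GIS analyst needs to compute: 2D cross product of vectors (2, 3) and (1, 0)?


u x v = u_x*v_y - u_y*v_x = 2*0 - 3*1
= 0 - 3 = -3

-3


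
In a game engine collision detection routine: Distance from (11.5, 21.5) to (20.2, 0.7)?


dx=8.7, dy=-20.8
d^2 = 8.7^2 + (-20.8)^2 = 508.33
d = sqrt(508.33) = 22.5462

22.5462


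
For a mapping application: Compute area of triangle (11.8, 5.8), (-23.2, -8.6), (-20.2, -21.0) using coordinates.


Area = |x_A(y_B-y_C) + x_B(y_C-y_A) + x_C(y_A-y_B)|/2
= |146.32 + 621.76 + (-290.88)|/2
= 477.2/2 = 238.6

238.6


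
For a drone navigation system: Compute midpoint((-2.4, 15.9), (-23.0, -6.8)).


M = (((-2.4)+(-23))/2, (15.9+(-6.8))/2)
= (-12.7, 4.55)

(-12.7, 4.55)


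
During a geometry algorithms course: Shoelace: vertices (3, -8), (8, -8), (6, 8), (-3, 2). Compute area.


Shoelace sum: (3*(-8) - 8*(-8)) + (8*8 - 6*(-8)) + (6*2 - (-3)*8) + ((-3)*(-8) - 3*2)
= 206
Area = |206|/2 = 103

103


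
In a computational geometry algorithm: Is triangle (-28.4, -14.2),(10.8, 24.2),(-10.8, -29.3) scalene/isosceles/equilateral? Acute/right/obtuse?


Side lengths squared: AB^2=3011.2, BC^2=3328.81, CA^2=537.77
Sorted: [537.77, 3011.2, 3328.81]
By sides: Scalene, By angles: Acute

Scalene, Acute


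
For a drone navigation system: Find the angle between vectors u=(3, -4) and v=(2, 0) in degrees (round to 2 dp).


u.v = 6, |u| = sqrt(25) = 5, |v| = sqrt(4) = 2
cos(theta) = u.v/(|u||v|) = 6/sqrt(100) = 0.6
theta = acos(0.6) = 53.13 degrees

53.13 degrees


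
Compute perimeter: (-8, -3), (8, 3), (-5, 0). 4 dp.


Sides: (-8, -3)->(8, 3): sqrt(292) = 17.088007, (8, 3)->(-5, 0): sqrt(178) = 13.341664, (-5, 0)->(-8, -3): sqrt(18) = 4.242641
Sum = 34.672312
Perimeter = 34.6723

34.6723


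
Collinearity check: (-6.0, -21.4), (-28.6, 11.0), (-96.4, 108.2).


Cross product: ((-28.6)-(-6))*(108.2-(-21.4)) - (11-(-21.4))*((-96.4)-(-6))
= 0

Yes, collinear


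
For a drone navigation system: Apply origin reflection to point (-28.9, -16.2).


Reflection over origin: (x,y) -> (-x,-y)
(-28.9, -16.2) -> (28.9, 16.2)

(28.9, 16.2)


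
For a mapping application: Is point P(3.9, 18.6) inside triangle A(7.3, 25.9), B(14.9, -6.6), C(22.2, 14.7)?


Cross products: AB x AP = -165.98, BC x BP = 418.26, CA x CP = 146.85
All same sign? no

No, outside


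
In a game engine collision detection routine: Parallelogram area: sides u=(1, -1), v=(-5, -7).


|u x v| = |1*(-7) - (-1)*(-5)|
= |(-7) - 5| = 12

12


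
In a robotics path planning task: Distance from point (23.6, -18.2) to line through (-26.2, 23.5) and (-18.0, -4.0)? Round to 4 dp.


|cross product| = 1027.56
|line direction| = sqrt(823.49) = 28.6965
Distance = 1027.56/sqrt(823.49) = 35.8078

35.8078


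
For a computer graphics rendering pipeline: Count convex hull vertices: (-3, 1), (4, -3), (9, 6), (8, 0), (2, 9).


Convex hull vertices (CCW): (-3, 1), (4, -3), (8, 0), (9, 6), (2, 9)
Count = 5

5


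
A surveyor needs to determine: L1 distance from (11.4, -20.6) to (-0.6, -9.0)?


|11.4-(-0.6)| + |(-20.6)-(-9)| = 12 + 11.6 = 23.6

23.6


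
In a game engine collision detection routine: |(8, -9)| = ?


|u| = sqrt(8^2 + (-9)^2) = sqrt(145) = 12.0416

12.0416


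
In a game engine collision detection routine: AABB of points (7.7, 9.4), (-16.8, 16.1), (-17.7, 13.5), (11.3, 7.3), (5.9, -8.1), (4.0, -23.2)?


x range: [-17.7, 11.3]
y range: [-23.2, 16.1]
Bounding box: (-17.7,-23.2) to (11.3,16.1)

(-17.7,-23.2) to (11.3,16.1)


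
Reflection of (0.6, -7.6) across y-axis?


Reflection over y-axis: (x,y) -> (-x,y)
(0.6, -7.6) -> (-0.6, -7.6)

(-0.6, -7.6)


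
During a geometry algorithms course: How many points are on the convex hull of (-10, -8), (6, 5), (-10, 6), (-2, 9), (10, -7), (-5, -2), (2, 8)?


Convex hull vertices (CCW): (-10, -8), (10, -7), (6, 5), (2, 8), (-2, 9), (-10, 6)
Count = 6

6


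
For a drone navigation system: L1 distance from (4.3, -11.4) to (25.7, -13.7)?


|4.3-25.7| + |(-11.4)-(-13.7)| = 21.4 + 2.3 = 23.7

23.7


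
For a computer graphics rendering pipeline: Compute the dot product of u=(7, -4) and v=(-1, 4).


u . v = u_x*v_x + u_y*v_y = 7*(-1) + (-4)*4
= (-7) + (-16) = -23

-23


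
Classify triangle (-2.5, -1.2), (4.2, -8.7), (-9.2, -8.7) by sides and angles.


Side lengths squared: AB^2=101.14, BC^2=179.56, CA^2=101.14
Sorted: [101.14, 101.14, 179.56]
By sides: Isosceles, By angles: Acute

Isosceles, Acute


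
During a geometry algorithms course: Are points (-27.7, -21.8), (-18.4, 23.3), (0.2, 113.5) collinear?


Cross product: ((-18.4)-(-27.7))*(113.5-(-21.8)) - (23.3-(-21.8))*(0.2-(-27.7))
= 0

Yes, collinear


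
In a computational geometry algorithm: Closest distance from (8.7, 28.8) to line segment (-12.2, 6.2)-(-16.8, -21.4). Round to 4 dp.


Project P onto AB: t = 0 (clamped to [0,1])
Closest point on segment: (-12.2, 6.2)
Distance: 30.7826

30.7826


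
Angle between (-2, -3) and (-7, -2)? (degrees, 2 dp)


u.v = 20, |u| = sqrt(13) = 3.6056, |v| = sqrt(53) = 7.2801
cos(theta) = u.v/(|u||v|) = 20/sqrt(689) = 0.761939
theta = acos(0.761939) = 40.36 degrees

40.36 degrees


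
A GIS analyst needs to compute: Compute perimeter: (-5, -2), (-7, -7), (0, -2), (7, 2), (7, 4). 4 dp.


Sides: (-5, -2)->(-7, -7): sqrt(29) = 5.385165, (-7, -7)->(0, -2): sqrt(74) = 8.602325, (0, -2)->(7, 2): sqrt(65) = 8.062258, (7, 2)->(7, 4): sqrt(4) = 2, (7, 4)->(-5, -2): sqrt(180) = 13.416408
Sum = 37.466156
Perimeter = 37.4662

37.4662


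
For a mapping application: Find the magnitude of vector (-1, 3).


|u| = sqrt((-1)^2 + 3^2) = sqrt(10) = 3.1623

3.1623


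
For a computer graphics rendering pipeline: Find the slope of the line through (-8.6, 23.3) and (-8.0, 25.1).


slope = (y2-y1)/(x2-x1) = (25.1-23.3)/((-8)-(-8.6)) = 1.8/0.6 = 3

3


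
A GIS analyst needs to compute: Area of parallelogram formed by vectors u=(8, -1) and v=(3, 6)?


|u x v| = |8*6 - (-1)*3|
= |48 - (-3)| = 51

51


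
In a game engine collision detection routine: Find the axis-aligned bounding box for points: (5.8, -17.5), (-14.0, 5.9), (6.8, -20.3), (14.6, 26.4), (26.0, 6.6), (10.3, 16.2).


x range: [-14, 26]
y range: [-20.3, 26.4]
Bounding box: (-14,-20.3) to (26,26.4)

(-14,-20.3) to (26,26.4)


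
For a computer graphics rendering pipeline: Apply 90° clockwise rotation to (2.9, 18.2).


90° CW: (x,y) -> (y, -x)
(2.9,18.2) -> (18.2, -2.9)

(18.2, -2.9)


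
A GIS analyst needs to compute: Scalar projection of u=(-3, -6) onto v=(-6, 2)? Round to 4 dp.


u.v = 6, |v| = sqrt(40) = 6.3246
Scalar projection = u.v / |v| = 6 / sqrt(40) = 0.9487

0.9487


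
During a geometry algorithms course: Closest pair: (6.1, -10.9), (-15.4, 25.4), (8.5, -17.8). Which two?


d(P0,P1) = 42.1893, d(P0,P2) = 7.3055, d(P1,P2) = 49.3705
Closest: P0 and P2

Closest pair: (6.1, -10.9) and (8.5, -17.8), distance = 7.3055


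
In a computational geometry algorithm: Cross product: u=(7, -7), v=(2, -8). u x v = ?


u x v = u_x*v_y - u_y*v_x = 7*(-8) - (-7)*2
= (-56) - (-14) = -42

-42


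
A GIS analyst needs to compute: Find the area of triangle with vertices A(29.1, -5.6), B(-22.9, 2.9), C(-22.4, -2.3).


Area = |x_A(y_B-y_C) + x_B(y_C-y_A) + x_C(y_A-y_B)|/2
= |151.32 + (-75.57) + 190.4|/2
= 266.15/2 = 133.075

133.075


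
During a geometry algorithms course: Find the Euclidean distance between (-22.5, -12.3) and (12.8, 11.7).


dx=35.3, dy=24
d^2 = 35.3^2 + 24^2 = 1822.09
d = sqrt(1822.09) = 42.6859

42.6859


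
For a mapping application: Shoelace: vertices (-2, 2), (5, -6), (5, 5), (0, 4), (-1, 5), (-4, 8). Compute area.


Shoelace sum: ((-2)*(-6) - 5*2) + (5*5 - 5*(-6)) + (5*4 - 0*5) + (0*5 - (-1)*4) + ((-1)*8 - (-4)*5) + ((-4)*2 - (-2)*8)
= 101
Area = |101|/2 = 50.5

50.5


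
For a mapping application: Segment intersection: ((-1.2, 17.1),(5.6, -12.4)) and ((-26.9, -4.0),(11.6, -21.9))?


Cross products: d1=1272.38, d2=258.35, d3=-901.63, d4=112.4
d1*d2 < 0 and d3*d4 < 0? no

No, they don't intersect
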